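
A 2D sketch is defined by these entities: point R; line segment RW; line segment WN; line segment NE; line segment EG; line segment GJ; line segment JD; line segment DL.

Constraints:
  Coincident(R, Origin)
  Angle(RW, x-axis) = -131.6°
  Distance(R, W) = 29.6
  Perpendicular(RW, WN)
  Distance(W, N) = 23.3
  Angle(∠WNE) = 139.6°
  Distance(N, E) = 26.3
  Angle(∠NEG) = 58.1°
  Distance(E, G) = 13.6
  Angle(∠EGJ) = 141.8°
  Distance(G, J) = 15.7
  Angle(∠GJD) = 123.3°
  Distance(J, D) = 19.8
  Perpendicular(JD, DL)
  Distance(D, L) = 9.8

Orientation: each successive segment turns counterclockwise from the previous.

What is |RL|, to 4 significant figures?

41.07

∠GJD = 123.3° gives JD at -144.4° from the x-axis; with |JD| = 19.8, D = (-13.62, -32.34). JD ⟂ DL, so DL runs at -54.40°; with |DL| = 9.8, L = (-7.920, -40.30). Then |RL| = |L − R| = 41.07.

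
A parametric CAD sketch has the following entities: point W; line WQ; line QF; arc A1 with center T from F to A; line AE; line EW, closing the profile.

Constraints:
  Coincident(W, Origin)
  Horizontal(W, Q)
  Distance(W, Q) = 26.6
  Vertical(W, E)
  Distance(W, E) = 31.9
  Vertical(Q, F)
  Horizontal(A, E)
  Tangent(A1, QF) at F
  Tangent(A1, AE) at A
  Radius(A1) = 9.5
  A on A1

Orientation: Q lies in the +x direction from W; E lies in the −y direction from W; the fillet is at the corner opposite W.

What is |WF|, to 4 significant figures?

34.78

W is at the origin; WQ is horizontal with |WQ| = 26.6 and Q on the +x side, so Q = (26.60, 0.000). WE is vertical with |WE| = 31.9 and E on the −y side, so E = (0.000, -31.90). The virtual corner opposite W is at (26.60, -31.90). Since A1 is tangent to QF there, TF ⟂ QF and the tangent condition forces TA to be normal to AE, with radius 9.5, so the center T sits 9.5 in from both sides at T = (17.10, -22.40). That places the tangent points at F = (26.60, -22.40) on QF and A = (17.10, -31.90) on AE. Then |WF| = |F − W| = 34.78.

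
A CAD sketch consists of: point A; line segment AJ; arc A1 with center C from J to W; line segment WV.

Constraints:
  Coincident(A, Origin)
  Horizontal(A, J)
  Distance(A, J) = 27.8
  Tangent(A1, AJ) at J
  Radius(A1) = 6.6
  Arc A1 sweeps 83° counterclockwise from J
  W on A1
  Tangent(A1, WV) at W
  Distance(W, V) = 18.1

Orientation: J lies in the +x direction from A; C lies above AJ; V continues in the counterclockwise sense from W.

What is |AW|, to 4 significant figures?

34.84

A is at the origin; AJ is horizontal with |AJ| = 27.8 and J on the +x side, so J = (27.80, 0.000). Tangency of A1 to AJ means the radius CJ is perpendicular to AJ, so C = J + (0, 6.6) = (27.80, 6.600). On A1, J sits at bearing -90° from C; an 83° counterclockwise sweep puts W at bearing -7°, so W = C + 6.6·(cos -7°, sin -7°) = (34.35, 5.796). Then |AW| = |W − A| = 34.84.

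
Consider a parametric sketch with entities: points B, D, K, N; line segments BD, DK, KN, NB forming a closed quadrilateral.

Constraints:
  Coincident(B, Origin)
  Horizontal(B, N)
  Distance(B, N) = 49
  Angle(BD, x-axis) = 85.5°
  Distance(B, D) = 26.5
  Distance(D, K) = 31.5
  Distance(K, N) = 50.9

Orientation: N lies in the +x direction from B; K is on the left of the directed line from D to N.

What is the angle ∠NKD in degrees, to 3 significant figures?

77.7°

B is at the origin; BN is horizontal with |BN| = 49.0 and N in +x, so N = (49.0, 0). BD runs at 85.5° with |BD| = 26.5, so D = (2.08, 26.4). K is determined by |DK| = 31.5 and |KN| = 50.9 together: it lies at the intersection of circle(D, 31.5) and circle(N, 50.9). With |DN| = 53.8, the foot of the radical line on DN is 12.1 from D and the perpendicular offset is √(31.5² − 12.1²) = 29.1. Taking the left-of-DN solution: K = (26.9, 45.8).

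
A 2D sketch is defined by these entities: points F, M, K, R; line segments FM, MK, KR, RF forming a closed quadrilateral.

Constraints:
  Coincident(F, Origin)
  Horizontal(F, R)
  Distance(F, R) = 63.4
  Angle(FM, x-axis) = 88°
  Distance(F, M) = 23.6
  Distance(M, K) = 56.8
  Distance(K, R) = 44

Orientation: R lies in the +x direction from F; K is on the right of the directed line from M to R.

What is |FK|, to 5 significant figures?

38.439

F is at the origin; F and R share the same y with |FR| = 63.4 and R in +x, so R = (63.4, 0). FM runs at 88.0° with |FM| = 23.6, so M = (0.82363, 23.586). K is determined by |MK| = 56.8 and |KR| = 44.0 together: it lies at the intersection of circle(M, 56.8) and circle(R, 44.0). With |MR| = 66.874, the foot of the radical line on MR is 43.084 from M and the perpendicular offset is √(56.8² − 43.084²) = 37.014. Taking the right-of-MR solution: K = (28.084, -26.245).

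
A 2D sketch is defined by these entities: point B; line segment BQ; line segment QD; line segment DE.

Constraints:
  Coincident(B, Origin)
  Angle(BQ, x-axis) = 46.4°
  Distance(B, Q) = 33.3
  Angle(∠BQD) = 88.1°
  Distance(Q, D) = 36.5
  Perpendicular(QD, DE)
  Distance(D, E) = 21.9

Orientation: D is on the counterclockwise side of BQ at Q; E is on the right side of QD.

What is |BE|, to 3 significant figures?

65.6

B is at the origin; BQ runs at 46.4° with length 33.3, so Q = 33.3·(cos 46.4°, sin 46.4°) = (23.0, 24.1). ∠BQD = 88.1°, so QD runs at 46.4° + (180° − 88.1°) = 138° from the x-axis; with |QD| = 36.5, D = Q + 36.5·(cos 138°, sin 138°) = (-4.29, 48.4). The perpendicularity gives DE at right angles to QD; with |DE| = 21.9 on the right of QD, E = D + 21.9·(0.665, 0.747) = (10.3, 64.7). Then |BE| = |E − B| = 65.6.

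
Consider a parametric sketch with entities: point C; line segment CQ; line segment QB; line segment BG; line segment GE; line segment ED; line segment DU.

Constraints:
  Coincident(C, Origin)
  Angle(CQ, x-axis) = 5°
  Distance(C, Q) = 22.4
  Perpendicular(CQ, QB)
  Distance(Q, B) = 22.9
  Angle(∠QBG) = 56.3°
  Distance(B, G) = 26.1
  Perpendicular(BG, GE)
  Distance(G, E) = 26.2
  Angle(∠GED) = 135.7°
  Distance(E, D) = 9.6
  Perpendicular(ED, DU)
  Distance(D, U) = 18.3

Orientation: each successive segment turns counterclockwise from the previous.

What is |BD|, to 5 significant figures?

38.339

C is at the origin; CQ runs at 5.0° with length 22.4, so Q = (22.315, 1.9523). CQ ⟂ QB, so QB runs at 95.000°; with |QB| = 22.9, B = (20.319, 24.765). ∠QBG = 56.3° gives BG at -141.30° from the x-axis; with |BG| = 26.1, G = (-0.050339, 8.4463). BG is perpendicular to GE, so GE runs at -51.300°; with |GE| = 26.2, E = (16.331, -12.001). ∠GED = 135.7° gives ED at -7.0000° from the x-axis; with |ED| = 9.6, D = (25.859, -13.171). Then |BD| = |D − B| = 38.339.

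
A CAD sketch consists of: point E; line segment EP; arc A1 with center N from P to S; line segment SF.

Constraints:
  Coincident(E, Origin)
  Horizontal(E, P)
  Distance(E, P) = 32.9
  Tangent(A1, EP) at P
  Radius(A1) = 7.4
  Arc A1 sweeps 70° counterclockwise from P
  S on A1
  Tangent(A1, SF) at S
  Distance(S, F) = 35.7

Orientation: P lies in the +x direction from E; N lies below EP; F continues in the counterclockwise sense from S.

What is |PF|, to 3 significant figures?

42.9

On A1, P sits at bearing 90° from N; a 70° counterclockwise sweep puts S at bearing 160°, so S = N + 7.4·(cos 160°, sin 160°) = (25.9, -4.87). A1 meets SF tangentially, so NS is at right angles to SF, so SF runs along (−sin 160°, cos 160°); with |SF| = 35.7, F = (13.7, -38.4). Then |PF| = |F − P| = 42.9.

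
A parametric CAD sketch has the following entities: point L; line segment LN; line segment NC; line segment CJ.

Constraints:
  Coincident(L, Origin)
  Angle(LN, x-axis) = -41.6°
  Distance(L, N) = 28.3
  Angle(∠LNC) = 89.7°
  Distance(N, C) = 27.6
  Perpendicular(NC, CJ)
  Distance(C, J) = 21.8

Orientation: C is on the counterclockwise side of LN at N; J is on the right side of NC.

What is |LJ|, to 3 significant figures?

57.1

L is at the origin; LN runs at -41.6° with length 28.3, so N = 28.3·(cos -41.6°, sin -41.6°) = (21.2, -18.8). ∠LNC = 89.7°, so NC runs at -41.6° + (180° − 89.7°) = 48.7° from the x-axis; with |NC| = 27.6, C = N + 27.6·(cos 48.7°, sin 48.7°) = (39.4, 1.95). The perpendicularity gives CJ at right angles to NC; with |CJ| = 21.8 on the right of NC, J = C + 21.8·(0.751, -0.660) = (55.8, -12.4). Then |LJ| = |J − L| = 57.1.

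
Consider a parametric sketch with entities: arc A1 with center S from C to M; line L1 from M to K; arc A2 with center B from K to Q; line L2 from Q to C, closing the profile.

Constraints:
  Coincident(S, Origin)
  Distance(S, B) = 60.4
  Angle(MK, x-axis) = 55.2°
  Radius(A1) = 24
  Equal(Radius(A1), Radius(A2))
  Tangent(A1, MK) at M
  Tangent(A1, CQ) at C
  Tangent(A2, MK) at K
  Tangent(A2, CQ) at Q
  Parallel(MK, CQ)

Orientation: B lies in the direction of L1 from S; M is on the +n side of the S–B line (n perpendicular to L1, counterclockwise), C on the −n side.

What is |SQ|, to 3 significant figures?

65.0

The slot axis is L1's direction at 55.2°, so u = (cos 55.2°, sin 55.2°) = (0.571, 0.821) and n = (−sin 55.2°, cos 55.2°) = (-0.821, 0.571). S is at the origin and B lies 60.4 along u from S, so B = 60.4·u = (34.5, 49.6). Tangency of A1 to both parallel lines with radius 24.0 puts M and C at S ± 24.0·n: M = (-19.7, 13.7), C = (19.7, -13.7). Equal radii place K and Q the same way about B: K = B + 24.0·n = (14.8, 63.3), Q = B − 24.0·n = (54.2, 35.9). Then |SQ| = |Q − S| = 65.0.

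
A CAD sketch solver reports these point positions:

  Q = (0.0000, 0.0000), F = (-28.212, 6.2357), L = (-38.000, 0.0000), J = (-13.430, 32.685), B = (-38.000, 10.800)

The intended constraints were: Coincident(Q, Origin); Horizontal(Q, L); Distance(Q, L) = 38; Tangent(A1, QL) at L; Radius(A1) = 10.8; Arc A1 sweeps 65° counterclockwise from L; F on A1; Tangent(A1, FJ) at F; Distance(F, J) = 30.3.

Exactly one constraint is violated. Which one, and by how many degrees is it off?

Tangent(A1, FJ) at F — off by 4.20°.

Q = (0.00, 0.00) ✓; Q.y = 0.00, L.y = 0.00 ✓; |QL| = 38.00 ✓; ∠(BL, LQ) = 90.00° ✓; |BL| = 10.80 ✓; bearing(B→F) − bearing(B→L) = 65.00° ✓; |BF| = 10.80 ✓; ∠(BF, FJ) = 94.20° ✗; |FJ| = 30.30 ✓.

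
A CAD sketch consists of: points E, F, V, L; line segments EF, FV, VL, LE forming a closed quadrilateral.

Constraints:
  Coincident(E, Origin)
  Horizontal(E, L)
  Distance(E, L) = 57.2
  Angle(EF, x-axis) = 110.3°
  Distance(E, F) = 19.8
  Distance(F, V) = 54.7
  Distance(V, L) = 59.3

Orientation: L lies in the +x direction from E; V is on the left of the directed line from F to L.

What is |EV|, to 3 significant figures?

64.5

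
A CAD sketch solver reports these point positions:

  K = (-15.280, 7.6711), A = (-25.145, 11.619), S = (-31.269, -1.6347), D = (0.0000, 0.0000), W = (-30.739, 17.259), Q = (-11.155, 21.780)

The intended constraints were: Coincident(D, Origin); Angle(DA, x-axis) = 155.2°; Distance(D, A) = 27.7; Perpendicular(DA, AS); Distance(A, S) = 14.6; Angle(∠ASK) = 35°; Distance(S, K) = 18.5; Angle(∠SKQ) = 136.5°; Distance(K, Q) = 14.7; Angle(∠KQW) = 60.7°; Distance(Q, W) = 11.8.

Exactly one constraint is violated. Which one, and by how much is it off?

Distance(Q, W) = 11.8 — off by 8.30.

D = (0.00, 0.00) ✓; DA at 155.2° ✓; |DA| = 27.70 ✓; ∠(DA, AS) = 90.00° ✓; |AS| = 14.60 ✓; ∠ASK = 35.00° ✓; |SK| = 18.50 ✓; ∠SKQ = 136.5° ✓; |KQ| = 14.70 ✓; ∠KQW = 60.70° ✓; |QW| = 20.10 ✗.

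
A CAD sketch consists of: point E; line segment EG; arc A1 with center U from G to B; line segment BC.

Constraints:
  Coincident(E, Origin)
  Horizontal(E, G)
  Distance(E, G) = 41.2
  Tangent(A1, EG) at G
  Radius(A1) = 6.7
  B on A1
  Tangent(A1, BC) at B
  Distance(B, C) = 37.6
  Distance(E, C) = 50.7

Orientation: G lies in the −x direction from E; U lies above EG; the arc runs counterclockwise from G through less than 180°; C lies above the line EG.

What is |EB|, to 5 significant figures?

35.043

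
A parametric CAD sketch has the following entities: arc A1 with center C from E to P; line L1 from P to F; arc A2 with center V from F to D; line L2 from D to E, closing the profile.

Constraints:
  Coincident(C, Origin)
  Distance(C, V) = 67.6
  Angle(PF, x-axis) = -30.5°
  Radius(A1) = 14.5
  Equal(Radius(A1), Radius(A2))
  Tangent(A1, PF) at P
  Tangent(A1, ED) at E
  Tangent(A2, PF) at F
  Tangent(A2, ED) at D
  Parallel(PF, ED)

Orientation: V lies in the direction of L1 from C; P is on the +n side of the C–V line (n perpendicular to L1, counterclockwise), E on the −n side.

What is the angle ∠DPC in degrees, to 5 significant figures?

66.781°

The slot axis is L1's direction at -30.5°, so u = (cos -30.5°, sin -30.5°) = (0.86163, -0.50754) and n = (−sin -30.5°, cos -30.5°) = (0.50754, 0.86163). C is at the origin and V lies 67.6 along u from C, so V = 67.6·u = (58.246, -34.310). Tangency of A1 to both parallel lines with radius 14.5 puts P and E at C ± 14.5·n: P = (7.3593, 12.494), E = (-7.3593, -12.494). Equal radii place F and D the same way about V: F = V + 14.5·n = (65.605, -21.816), D = V − 14.5·n = (50.887, -46.803). Then cos ∠DPC = PD·PC / (|PD||PC|), giving 66.781°.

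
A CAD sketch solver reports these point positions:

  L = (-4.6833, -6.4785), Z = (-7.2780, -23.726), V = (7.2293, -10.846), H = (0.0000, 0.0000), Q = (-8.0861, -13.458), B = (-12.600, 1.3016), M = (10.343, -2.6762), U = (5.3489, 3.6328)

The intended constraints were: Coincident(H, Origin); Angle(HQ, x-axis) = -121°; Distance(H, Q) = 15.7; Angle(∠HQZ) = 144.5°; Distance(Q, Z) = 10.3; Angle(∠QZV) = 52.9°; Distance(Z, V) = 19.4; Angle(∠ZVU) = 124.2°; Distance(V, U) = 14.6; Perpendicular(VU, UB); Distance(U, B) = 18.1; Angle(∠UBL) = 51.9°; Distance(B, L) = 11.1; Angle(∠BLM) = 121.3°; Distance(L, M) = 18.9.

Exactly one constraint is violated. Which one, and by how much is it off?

Distance(L, M) = 18.9 — off by 3.40.

H = (0.00, 0.00) ✓; HQ at -121.0° ✓; |HQ| = 15.70 ✓; ∠HQZ = 144.5° ✓; |QZ| = 10.30 ✓; ∠QZV = 52.90° ✓; |ZV| = 19.40 ✓; ∠ZVU = 124.2° ✓; |VU| = 14.60 ✓; ∠(VU, UB) = 90.00° ✓; |UB| = 18.10 ✓; ∠UBL = 51.90° ✓; |BL| = 11.10 ✓; ∠BLM = 121.3° ✓; |LM| = 15.50 ✗.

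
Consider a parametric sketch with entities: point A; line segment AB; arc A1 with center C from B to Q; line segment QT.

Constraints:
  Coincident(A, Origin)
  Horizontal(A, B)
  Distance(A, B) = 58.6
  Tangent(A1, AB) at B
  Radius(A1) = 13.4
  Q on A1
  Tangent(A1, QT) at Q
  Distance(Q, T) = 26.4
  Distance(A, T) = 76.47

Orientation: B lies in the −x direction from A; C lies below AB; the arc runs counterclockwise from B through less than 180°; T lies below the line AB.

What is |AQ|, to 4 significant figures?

73.48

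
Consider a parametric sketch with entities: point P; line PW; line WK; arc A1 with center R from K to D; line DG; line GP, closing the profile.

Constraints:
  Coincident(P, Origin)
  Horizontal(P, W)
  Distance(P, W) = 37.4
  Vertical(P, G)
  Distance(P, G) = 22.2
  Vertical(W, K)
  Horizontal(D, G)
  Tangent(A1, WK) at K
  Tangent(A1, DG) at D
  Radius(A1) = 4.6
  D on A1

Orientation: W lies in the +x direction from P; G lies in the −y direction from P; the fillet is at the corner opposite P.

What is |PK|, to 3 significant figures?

41.3

P is at the origin; P and W share the same y with |PW| = 37.4 and W on the +x side, so W = (37.4, 0.00). PG is vertical with |PG| = 22.2 and G on the −y side, so G = (0.00, -22.2). The virtual corner opposite P is at (37.4, -22.2). Since A1 is tangent to WK there, RK ⟂ WK and the tangent condition forces RD to be normal to DG, with radius 4.6, so the center R sits 4.6 in from both sides at R = (32.8, -17.6). That places the tangent points at K = (37.4, -17.6) on WK and D = (32.8, -22.2) on DG. Then |PK| = |K − P| = 41.3.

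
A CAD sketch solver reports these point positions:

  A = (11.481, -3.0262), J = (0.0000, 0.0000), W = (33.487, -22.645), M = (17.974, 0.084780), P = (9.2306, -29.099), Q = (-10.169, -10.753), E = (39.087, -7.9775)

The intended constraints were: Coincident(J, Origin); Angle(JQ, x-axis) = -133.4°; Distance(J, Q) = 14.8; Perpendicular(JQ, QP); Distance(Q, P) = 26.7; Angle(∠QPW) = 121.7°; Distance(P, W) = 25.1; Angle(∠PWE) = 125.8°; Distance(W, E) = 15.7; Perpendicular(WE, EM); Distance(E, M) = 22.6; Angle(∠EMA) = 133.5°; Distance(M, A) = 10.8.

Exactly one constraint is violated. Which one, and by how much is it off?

Distance(M, A) = 10.8 — off by 3.60.

J = (0.00, 0.00) ✓; JQ at -133.4° ✓; |JQ| = 14.80 ✓; ∠(JQ, QP) = 90.00° ✓; |QP| = 26.70 ✓; ∠QPW = 121.7° ✓; |PW| = 25.10 ✓; ∠PWE = 125.8° ✓; |WE| = 15.70 ✓; ∠(WE, EM) = 90.00° ✓; |EM| = 22.60 ✓; ∠EMA = 133.5° ✓; |MA| = 7.200 ✗.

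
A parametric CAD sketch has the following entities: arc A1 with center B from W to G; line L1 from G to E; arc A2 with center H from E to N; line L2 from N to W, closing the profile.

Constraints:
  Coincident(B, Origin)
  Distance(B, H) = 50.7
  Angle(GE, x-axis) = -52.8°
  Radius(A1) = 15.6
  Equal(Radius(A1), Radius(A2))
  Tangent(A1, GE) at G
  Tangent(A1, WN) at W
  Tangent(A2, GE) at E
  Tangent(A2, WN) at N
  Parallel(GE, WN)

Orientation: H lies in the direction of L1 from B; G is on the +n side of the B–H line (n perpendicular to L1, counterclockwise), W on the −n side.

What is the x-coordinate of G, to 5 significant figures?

12.426

The slot axis is L1's direction at -52.8°, so u = (cos -52.8°, sin -52.8°) = (0.60460, -0.79653) and n = (−sin -52.8°, cos -52.8°) = (0.79653, 0.60460). B is at the origin and H lies 50.7 along u from B, so H = 50.7·u = (30.653, -40.384). Tangency of A1 to both parallel lines with radius 15.6 puts G and W at B ± 15.6·n: G = (12.426, 9.4317), W = (-12.426, -9.4317). So G.x = 12.426.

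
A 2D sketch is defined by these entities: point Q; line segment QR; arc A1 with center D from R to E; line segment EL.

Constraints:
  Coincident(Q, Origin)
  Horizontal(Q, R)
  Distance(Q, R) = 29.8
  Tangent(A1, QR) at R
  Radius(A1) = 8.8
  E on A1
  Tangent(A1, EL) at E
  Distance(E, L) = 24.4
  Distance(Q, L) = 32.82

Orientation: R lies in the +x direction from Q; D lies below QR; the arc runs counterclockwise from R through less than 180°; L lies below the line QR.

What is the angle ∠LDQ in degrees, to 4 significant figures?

69.63°

Q is at the origin; Q and R share the same y with |QR| = 29.8 and R on the +x side, so R = (29.80, 0.000). Since A1 is tangent to QR there, DR ⟂ QR, so D = R + (0, -8.8) = (29.80, -8.800). Since DE ⟂ EL (tangency), |DL| = √(8.8² + 24.4²) = 25.94 regardless of where E sits on A1. So L lies on both circle(Q, 32.82) and circle(D, 25.94); the below-QR intersection is L = (14.25, -29.56). E is the foot of the tangent from L: E = (21.38, -6.228).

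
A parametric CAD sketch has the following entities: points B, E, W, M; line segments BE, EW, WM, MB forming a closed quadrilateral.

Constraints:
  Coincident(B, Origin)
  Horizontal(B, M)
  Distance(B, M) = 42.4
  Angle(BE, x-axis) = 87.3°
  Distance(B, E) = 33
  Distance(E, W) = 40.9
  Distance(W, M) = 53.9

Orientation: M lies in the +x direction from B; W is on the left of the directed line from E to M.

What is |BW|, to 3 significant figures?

65.1

Checks: |EW| = 40.90 ✓; |WM| = 53.90 ✓.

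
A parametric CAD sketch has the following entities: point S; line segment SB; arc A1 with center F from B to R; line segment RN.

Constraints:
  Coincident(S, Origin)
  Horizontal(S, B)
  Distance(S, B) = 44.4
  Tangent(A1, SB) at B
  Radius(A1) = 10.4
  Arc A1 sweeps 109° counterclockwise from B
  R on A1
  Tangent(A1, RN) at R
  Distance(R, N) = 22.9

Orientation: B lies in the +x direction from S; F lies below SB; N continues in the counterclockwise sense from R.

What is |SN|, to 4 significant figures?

54.97

On A1, B sits at bearing 90° from F; a 109° counterclockwise sweep puts R at bearing 199°, so R = F + 10.4·(cos 199°, sin 199°) = (34.57, -13.79). Tangency of A1 to RN means the radius FR is perpendicular to RN, so RN runs along (−sin 199°, cos 199°); with |RN| = 22.9, N = (42.02, -35.44). Then |SN| = |N − S| = 54.97.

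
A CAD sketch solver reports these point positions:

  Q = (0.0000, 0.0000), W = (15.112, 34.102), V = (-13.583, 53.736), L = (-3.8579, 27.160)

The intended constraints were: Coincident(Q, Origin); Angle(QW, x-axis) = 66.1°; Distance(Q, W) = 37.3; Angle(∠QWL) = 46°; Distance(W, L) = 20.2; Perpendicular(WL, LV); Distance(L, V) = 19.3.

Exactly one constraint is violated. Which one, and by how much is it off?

Distance(L, V) = 19.3 — off by 9.00.

Q = (0.00, 0.00) ✓; QW at 66.10° ✓; |QW| = 37.30 ✓; ∠QWL = 46.00° ✓; |WL| = 20.20 ✓; ∠(WL, LV) = 90.00° ✓; |LV| = 28.30 ✗.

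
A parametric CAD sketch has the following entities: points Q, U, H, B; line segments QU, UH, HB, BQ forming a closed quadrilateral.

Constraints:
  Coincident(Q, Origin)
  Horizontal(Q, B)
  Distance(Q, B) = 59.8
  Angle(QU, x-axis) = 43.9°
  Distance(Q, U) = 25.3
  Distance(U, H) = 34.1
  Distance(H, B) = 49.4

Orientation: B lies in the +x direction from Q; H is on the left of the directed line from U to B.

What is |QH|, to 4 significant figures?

59.22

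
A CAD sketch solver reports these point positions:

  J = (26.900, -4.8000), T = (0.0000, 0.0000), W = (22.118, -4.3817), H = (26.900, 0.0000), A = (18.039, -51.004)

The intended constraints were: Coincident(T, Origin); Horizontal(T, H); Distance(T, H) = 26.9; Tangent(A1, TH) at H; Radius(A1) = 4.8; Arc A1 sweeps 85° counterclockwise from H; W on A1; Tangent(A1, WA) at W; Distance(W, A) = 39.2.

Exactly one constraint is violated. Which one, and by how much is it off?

Distance(W, A) = 39.2 — off by 7.60.

T = (0.00, 0.00) ✓; T.y = 0.00, H.y = 0.00 ✓; |TH| = 26.90 ✓; ∠(JH, HT) = 90.00° ✓; |JH| = 4.800 ✓; bearing(J→W) − bearing(J→H) = 85.00° ✓; |JW| = 4.800 ✓; ∠(JW, WA) = 90.00° ✓; |WA| = 46.80 ✗.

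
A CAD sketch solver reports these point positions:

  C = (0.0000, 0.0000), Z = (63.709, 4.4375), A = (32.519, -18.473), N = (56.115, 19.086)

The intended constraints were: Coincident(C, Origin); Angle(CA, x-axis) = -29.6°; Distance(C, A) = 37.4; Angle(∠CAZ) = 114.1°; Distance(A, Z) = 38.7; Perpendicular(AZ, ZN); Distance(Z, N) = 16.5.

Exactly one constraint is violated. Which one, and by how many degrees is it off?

Perpendicular(AZ, ZN) — off by 8.90°.

C = (0.00, 0.00) ✓; CA at -29.60° ✓; |CA| = 37.40 ✓; ∠CAZ = 114.1° ✓; |AZ| = 38.70 ✓; ∠(AZ, ZN) = 81.10° ✗; |ZN| = 16.50 ✓.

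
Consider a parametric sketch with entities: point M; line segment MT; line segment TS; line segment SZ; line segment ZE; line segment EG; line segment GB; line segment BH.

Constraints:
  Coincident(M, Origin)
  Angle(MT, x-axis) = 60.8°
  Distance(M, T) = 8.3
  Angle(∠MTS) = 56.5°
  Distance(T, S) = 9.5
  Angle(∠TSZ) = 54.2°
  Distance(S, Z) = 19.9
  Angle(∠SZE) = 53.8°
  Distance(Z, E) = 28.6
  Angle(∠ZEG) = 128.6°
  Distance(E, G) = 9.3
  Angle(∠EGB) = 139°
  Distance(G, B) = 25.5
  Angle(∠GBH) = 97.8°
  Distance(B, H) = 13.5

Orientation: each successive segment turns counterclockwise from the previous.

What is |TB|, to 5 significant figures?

31.769

∠ZEG = 128.6° gives EG at 127.70° from the x-axis; with |EG| = 9.3, G = (8.4804, 26.456). ∠EGB = 139.0° gives GB at 168.70° from the x-axis; with |GB| = 25.5, B = (-16.525, 31.452). Then |TB| = |B − T| = 31.769.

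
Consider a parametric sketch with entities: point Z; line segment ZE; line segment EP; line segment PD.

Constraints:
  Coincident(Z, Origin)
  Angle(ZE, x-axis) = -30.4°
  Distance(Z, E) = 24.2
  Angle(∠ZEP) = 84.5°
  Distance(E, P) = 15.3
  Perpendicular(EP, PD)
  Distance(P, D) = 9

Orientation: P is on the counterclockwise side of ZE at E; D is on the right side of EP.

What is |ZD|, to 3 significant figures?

35.5

Z is at the origin; ZE runs at -30.4° with length 24.2, so E = 24.2·(cos -30.4°, sin -30.4°) = (20.9, -12.2). ∠ZEP = 84.5°, so EP runs at -30.4° + (180° − 84.5°) = 65.1° from the x-axis; with |EP| = 15.3, P = E + 15.3·(cos 65.1°, sin 65.1°) = (27.3, 1.63). EP ⟂ PD; with |PD| = 9.0 on the right of EP, D = P + 9.0·(0.907, -0.421) = (35.5, -2.16). Then |ZD| = |D − Z| = 35.5.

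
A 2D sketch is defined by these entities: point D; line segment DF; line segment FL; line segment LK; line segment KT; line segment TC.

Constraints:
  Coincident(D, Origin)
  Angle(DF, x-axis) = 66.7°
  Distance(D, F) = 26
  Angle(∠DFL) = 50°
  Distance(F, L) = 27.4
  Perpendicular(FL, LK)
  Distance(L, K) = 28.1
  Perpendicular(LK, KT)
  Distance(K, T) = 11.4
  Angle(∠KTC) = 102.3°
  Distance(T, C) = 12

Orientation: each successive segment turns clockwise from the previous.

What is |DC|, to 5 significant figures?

4.8196

The perpendicularity gives KT at right angles to LK, so KT runs at 116.70°; with |KT| = 11.4, T = (-7.6304, -3.0402). ∠KTC = 102.3° gives TC at 39.000° from the x-axis; with |TC| = 12.0, C = (1.6953, 4.5116). Then |DC| = |C − D| = 4.8196.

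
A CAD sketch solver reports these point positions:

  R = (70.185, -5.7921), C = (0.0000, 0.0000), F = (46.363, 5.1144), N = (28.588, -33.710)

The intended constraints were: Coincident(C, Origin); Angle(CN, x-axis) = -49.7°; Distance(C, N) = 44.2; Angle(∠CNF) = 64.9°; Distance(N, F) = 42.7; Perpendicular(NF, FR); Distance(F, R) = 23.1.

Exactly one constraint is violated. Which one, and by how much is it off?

Distance(F, R) = 23.1 — off by 3.10.

C = (0.00, 0.00) ✓; CN at -49.70° ✓; |CN| = 44.20 ✓; ∠CNF = 64.90° ✓; |NF| = 42.70 ✓; ∠(NF, FR) = 90.00° ✓; |FR| = 26.20 ✗.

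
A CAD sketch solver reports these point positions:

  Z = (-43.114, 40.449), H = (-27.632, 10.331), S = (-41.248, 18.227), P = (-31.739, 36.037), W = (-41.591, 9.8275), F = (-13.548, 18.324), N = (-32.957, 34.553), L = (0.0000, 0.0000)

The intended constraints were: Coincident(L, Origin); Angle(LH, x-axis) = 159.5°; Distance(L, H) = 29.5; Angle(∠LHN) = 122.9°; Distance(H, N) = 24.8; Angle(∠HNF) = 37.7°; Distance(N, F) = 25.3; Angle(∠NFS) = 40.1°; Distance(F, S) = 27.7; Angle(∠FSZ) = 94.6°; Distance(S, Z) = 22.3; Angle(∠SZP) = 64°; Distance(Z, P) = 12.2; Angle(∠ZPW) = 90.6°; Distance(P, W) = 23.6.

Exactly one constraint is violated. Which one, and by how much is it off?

Distance(P, W) = 23.6 — off by 4.40.

L = (0.00, 0.00) ✓; LH at 159.5° ✓; |LH| = 29.50 ✓; ∠LHN = 122.9° ✓; |HN| = 24.80 ✓; ∠HNF = 37.70° ✓; |NF| = 25.30 ✓; ∠NFS = 40.10° ✓; |FS| = 27.70 ✓; ∠FSZ = 94.60° ✓; |SZ| = 22.30 ✓; ∠SZP = 64.00° ✓; |ZP| = 12.20 ✓; ∠ZPW = 90.60° ✓; |PW| = 28.00 ✗.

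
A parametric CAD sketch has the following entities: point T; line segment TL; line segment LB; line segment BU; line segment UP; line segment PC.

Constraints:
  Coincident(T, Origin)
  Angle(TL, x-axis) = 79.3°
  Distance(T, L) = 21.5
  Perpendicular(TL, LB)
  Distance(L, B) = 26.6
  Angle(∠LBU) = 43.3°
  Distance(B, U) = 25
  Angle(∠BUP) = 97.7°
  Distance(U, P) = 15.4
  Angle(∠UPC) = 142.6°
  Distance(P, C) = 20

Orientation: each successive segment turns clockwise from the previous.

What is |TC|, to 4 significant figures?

34.49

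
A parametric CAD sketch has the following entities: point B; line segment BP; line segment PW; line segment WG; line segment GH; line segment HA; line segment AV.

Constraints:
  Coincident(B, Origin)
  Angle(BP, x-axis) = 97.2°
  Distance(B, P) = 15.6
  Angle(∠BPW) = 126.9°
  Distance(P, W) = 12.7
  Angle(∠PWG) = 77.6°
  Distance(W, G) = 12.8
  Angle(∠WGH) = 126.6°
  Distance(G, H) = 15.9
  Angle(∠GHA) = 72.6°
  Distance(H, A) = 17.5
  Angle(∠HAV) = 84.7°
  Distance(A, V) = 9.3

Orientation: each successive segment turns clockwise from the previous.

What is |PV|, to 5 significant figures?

3.0173

B is at the origin; BP runs at 97.2° with length 15.6, so P = (-1.9552, 15.477). ∠BPW = 126.9° gives PW at 44.100° from the x-axis; with |PW| = 12.7, W = (7.1650, 24.315). ∠PWG = 77.6° gives WG at -58.300° from the x-axis; with |WG| = 12.8, G = (13.891, 13.425). ∠WGH = 126.6° gives GH at -111.70° from the x-axis; with |GH| = 15.9, H = (8.0121, -1.3485). ∠GHA = 72.6° gives HA at 140.90° from the x-axis; with |HA| = 17.5, A = (-5.5687, 9.6883). ∠HAV = 84.7° gives AV at 45.600° from the x-axis; with |AV| = 9.3, V = (0.93813, 16.333). Then |PV| = |V − P| = 3.0173.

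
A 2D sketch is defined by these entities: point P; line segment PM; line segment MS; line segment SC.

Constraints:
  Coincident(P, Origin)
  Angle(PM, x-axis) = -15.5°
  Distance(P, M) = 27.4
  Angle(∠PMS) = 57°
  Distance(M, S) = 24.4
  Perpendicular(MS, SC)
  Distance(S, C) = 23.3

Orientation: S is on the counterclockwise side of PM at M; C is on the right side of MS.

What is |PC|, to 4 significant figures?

47.24

∠PMS = 57.0°, so MS runs at -15.5° + (180° − 57.0°) = 107.5° from the x-axis; with |MS| = 24.4, S = M + 24.4·(cos 107.5°, sin 107.5°) = (19.07, 15.95). MS is perpendicular to SC; with |SC| = 23.3 on the right of MS, C = S + 23.3·(0.9537, 0.3007) = (41.29, 22.95). Then |PC| = |C − P| = 47.24.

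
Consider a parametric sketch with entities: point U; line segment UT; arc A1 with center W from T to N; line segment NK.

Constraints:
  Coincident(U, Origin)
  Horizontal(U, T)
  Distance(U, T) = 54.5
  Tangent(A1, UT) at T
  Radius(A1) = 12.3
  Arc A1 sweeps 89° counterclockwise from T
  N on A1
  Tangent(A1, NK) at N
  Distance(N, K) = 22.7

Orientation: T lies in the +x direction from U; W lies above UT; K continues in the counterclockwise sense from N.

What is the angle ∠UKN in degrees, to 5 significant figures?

61.632°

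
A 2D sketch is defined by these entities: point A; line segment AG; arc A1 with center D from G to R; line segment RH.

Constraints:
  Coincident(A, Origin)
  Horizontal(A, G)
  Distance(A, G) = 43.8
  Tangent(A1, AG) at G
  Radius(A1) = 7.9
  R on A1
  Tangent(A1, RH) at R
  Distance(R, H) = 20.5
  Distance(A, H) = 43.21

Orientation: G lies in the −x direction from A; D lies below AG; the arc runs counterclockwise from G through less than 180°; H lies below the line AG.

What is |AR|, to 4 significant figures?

50.90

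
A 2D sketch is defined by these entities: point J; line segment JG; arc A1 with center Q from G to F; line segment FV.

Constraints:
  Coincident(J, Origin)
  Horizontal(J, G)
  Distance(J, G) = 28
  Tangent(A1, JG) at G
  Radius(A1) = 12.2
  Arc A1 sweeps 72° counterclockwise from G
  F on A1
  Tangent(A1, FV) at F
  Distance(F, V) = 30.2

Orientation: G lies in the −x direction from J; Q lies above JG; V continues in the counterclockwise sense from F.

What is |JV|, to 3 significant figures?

37.8

J is at the origin; JG is horizontal with |JG| = 28.0 and G on the −x side, so G = (-28.0, 0.00). A1 meets JG tangentially, so QG is at right angles to JG, so Q = G + (0, 12.2) = (-28.0, 12.2). On A1, G sits at bearing -90° from Q; a 72° counterclockwise sweep puts F at bearing -18°, so F = Q + 12.2·(cos -18°, sin -18°) = (-16.4, 8.43). Since A1 is tangent to FV there, QF ⟂ FV, so FV runs along (−sin -18°, cos -18°); with |FV| = 30.2, V = (-7.06, 37.2). Then |JV| = |V − J| = 37.8.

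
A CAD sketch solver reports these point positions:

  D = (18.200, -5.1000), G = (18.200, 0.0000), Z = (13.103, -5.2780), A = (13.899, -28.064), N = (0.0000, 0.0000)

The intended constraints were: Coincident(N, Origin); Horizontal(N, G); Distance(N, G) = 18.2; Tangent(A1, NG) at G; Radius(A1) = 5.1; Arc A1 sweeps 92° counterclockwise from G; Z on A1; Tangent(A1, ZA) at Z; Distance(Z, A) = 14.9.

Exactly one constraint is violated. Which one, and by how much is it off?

Distance(Z, A) = 14.9 — off by 7.90.

N = (0.00, 0.00) ✓; N.y = 0.00, G.y = 0.00 ✓; |NG| = 18.20 ✓; ∠(DG, GN) = 90.00° ✓; |DG| = 5.100 ✓; bearing(D→Z) − bearing(D→G) = 92.00° ✓; |DZ| = 5.100 ✓; ∠(DZ, ZA) = 90.00° ✓; |ZA| = 22.80 ✗.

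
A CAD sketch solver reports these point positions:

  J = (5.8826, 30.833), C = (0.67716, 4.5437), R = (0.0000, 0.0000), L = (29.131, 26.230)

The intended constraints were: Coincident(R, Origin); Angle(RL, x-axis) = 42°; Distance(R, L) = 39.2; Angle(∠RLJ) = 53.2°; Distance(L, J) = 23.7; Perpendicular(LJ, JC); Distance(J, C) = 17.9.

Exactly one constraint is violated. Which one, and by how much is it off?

Distance(J, C) = 17.9 — off by 8.90.

R = (0.00, 0.00) ✓; RL at 42.00° ✓; |RL| = 39.20 ✓; ∠RLJ = 53.20° ✓; |LJ| = 23.70 ✓; ∠(LJ, JC) = 90.00° ✓; |JC| = 26.80 ✗.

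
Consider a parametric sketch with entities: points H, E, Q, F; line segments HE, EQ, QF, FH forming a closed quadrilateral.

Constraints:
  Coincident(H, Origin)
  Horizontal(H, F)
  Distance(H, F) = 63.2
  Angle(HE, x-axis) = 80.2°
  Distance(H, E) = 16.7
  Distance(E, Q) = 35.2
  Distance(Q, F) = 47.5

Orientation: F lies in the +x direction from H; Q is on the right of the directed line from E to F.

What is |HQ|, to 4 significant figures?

23.72

Checks: |EQ| = 35.20 ✓; |QF| = 47.50 ✓.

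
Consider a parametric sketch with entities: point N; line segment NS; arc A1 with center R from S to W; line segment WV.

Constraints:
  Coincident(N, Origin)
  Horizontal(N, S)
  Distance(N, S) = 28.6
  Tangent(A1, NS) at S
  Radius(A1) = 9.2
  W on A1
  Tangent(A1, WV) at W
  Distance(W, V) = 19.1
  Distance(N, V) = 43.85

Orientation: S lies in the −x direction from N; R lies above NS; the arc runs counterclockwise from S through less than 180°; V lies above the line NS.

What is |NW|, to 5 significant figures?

25.485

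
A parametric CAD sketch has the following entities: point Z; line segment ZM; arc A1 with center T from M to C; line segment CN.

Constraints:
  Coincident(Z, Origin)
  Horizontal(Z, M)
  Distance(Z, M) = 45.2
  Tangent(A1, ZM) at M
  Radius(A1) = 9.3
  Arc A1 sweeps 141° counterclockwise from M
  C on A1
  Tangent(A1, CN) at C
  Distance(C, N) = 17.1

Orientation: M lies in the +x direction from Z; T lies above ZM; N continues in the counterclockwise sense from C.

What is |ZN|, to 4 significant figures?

46.59

Z is at the origin; ZM is horizontal with |ZM| = 45.2 and M on the +x side, so M = (45.20, 0.000). Since A1 is tangent to ZM there, TM ⟂ ZM, so T = M + (0, 9.3) = (45.20, 9.300). On A1, M sits at bearing -90° from T; a 141° counterclockwise sweep puts C at bearing 51°, so C = T + 9.3·(cos 51°, sin 51°) = (51.05, 16.53). A1 meets CN tangentially, so TC is at right angles to CN, so CN runs along (−sin 51°, cos 51°); with |CN| = 17.1, N = (37.76, 27.29). Then |ZN| = |N − Z| = 46.59.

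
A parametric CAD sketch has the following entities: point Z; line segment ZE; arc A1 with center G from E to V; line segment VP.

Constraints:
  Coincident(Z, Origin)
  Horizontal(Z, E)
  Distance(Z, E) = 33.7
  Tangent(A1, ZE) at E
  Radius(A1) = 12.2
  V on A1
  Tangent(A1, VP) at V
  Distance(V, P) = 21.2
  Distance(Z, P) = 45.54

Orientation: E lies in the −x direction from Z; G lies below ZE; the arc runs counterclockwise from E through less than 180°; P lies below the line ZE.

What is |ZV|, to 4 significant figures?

47.27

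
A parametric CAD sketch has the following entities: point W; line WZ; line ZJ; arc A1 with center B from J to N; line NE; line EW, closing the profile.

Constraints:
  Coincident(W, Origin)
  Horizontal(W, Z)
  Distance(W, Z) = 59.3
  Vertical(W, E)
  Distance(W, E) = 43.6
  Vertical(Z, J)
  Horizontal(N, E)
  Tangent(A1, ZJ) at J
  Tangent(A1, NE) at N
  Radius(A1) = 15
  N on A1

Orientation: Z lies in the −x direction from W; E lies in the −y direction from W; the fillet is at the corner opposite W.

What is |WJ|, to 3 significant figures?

65.8

W is at the origin; WZ is horizontal with |WZ| = 59.3 and Z on the −x side, so Z = (-59.3, 0.00). W and E share the same x with |WE| = 43.6 and E on the −y side, so E = (0.00, -43.6). The virtual corner opposite W is at (-59.3, -43.6). A1 meets ZJ tangentially, so BJ is at right angles to ZJ and A1 meets NE tangentially, so BN is at right angles to NE, with radius 15.0, so the center B sits 15.0 in from both sides at B = (-44.3, -28.6). That places the tangent points at J = (-59.3, -28.6) on ZJ and N = (-44.3, -43.6) on NE. Then |WJ| = |J − W| = 65.8.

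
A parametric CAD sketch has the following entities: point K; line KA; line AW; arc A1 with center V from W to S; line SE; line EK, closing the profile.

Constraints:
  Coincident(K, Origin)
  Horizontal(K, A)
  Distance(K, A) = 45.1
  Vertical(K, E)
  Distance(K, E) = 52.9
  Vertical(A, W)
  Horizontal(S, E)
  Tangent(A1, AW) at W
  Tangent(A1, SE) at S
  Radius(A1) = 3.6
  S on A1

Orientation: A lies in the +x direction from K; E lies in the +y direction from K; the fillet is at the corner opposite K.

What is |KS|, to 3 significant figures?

67.2

K is at the origin; K and A share the same y with |KA| = 45.1 and A on the +x side, so A = (45.1, 0.00). KE is vertical with |KE| = 52.9 and E on the +y side, so E = (0.00, 52.9). The virtual corner opposite K is at (45.1, 52.9). Since A1 is tangent to AW there, VW ⟂ AW and tangency of A1 to SE means the radius VS is perpendicular to SE, with radius 3.6, so the center V sits 3.6 in from both sides at V = (41.5, 49.3). That places the tangent points at W = (45.1, 49.3) on AW and S = (41.5, 52.9) on SE. Then |KS| = |S − K| = 67.2.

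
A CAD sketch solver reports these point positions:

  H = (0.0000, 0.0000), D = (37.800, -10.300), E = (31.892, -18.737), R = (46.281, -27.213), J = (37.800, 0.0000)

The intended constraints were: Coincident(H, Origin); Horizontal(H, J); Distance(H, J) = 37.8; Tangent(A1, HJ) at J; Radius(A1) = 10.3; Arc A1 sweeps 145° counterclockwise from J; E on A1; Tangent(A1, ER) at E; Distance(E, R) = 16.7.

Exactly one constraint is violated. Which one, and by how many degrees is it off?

Tangent(A1, ER) at E — off by 4.50°.

H = (0.00, 0.00) ✓; H.y = 0.00, J.y = 0.00 ✓; |HJ| = 37.80 ✓; ∠(DJ, JH) = 90.00° ✓; |DJ| = 10.30 ✓; bearing(D→E) − bearing(D→J) = 145.0° ✓; |DE| = 10.30 ✓; ∠(DE, ER) = 85.50° ✗; |ER| = 16.70 ✓.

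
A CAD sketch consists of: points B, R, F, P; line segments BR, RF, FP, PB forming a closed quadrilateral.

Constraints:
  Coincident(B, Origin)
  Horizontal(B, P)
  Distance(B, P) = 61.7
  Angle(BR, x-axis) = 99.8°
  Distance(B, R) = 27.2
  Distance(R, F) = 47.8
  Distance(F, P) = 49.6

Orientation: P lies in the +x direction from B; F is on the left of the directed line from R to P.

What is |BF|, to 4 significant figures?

59.68

B is at the origin; BP is horizontal with |BP| = 61.7 and P in +x, so P = (61.7, 0). BR runs at 99.8° with |BR| = 27.2, so R = (-4.630, 26.80). F is determined by |RF| = 47.8 and |FP| = 49.6 together: it lies at the intersection of circle(R, 47.8) and circle(P, 49.6). With |RP| = 71.54, the foot of the radical line on RP is 34.54 from R and the perpendicular offset is √(47.8² − 34.54²) = 33.04. Taking the left-of-RP solution: F = (39.78, 44.49).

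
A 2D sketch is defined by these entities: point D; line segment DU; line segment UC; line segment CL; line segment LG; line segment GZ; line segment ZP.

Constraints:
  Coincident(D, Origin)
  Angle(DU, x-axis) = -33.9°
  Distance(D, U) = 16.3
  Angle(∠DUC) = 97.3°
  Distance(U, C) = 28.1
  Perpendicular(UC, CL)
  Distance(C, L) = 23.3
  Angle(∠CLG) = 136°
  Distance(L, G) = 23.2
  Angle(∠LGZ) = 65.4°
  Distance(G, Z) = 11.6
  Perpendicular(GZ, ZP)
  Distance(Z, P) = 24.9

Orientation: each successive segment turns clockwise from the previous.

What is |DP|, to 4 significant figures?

33.24

D is at the origin; DU runs at -33.9° with length 16.3, so U = (13.53, -9.091). ∠DUC = 97.3° gives UC at -116.6° from the x-axis; with |UC| = 28.1, C = (0.9472, -34.22). UC is perpendicular to CL, so CL runs at 153.4°; with |CL| = 23.3, L = (-19.89, -23.78). ∠CLG = 136.0° gives LG at 109.4° from the x-axis; with |LG| = 23.2, G = (-27.59, -1.901). ∠LGZ = 65.4° gives GZ at -5.200° from the x-axis; with |GZ| = 11.6, Z = (-16.04, -2.953). The perpendicularity gives ZP at right angles to GZ, so ZP runs at -95.20°; with |ZP| = 24.9, P = (-18.30, -27.75). Then |DP| = |P − D| = 33.24.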